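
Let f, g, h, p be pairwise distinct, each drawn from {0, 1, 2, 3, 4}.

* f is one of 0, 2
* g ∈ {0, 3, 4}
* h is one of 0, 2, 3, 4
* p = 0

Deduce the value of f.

2

p's domain is down to {0}, so p = 0. So f, g, h can't be 0.
So f = 2.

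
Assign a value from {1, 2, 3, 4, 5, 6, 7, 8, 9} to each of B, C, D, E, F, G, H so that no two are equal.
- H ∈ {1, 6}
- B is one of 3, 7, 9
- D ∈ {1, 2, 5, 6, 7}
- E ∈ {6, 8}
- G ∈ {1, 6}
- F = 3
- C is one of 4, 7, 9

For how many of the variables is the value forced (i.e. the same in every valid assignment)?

F has just one choice, so F = 3. Strike 3 from B.
G and H between them cover only {1, 6} — a naked pair. Remove those values from D, E.
E must be 8 (only option left).
Determined: E=8, F=3. The other variables each still have more than one consistent value. That makes 2.

2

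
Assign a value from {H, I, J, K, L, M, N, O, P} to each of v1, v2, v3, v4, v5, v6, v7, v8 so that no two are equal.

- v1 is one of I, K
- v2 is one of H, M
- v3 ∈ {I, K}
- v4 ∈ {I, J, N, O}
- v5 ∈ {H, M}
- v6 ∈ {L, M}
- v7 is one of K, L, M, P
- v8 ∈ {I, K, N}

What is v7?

P

v1 and v3 share exactly the 2 values {I, K}; by pigeonhole those values go to them, so strike I, K from v4, v7, v8.
v8's domain is down to {N}, so v8 = N. So v4 can't be N.
v2 and v5 share exactly the 2 values {H, M}; by pigeonhole those values go to them, so strike H, M from v6, v7.
v6 has just one choice, so v6 = L. Remove L from v7.
So v7 = P.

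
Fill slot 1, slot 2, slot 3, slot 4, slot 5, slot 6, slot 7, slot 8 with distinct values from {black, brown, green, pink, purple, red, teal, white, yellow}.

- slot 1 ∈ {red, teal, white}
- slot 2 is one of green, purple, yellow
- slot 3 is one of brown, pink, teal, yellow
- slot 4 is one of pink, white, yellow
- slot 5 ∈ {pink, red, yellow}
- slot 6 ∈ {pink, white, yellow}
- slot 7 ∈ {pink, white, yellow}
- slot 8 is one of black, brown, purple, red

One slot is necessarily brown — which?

The 3 variables slot 4, slot 6, slot 7 are confined to {pink, white, yellow}, which locks those values in; drop them from slot 1, slot 2, slot 3, slot 5.
That leaves slot 5 = red. Remove red from slot 1, slot 8.
slot 1's domain is down to {teal}, so slot 1 = teal. So slot 3 can't be teal.
So brown goes to slot 3.

slot 3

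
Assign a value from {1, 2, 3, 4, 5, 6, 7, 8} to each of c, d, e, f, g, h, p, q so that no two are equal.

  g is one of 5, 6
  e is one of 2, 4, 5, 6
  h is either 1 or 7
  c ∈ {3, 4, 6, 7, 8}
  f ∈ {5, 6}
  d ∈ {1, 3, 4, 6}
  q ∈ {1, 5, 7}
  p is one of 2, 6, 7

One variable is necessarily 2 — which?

p

The 8 variables together cover exactly {1, 2, 3, 4, 5, 6, 7, 8} — 8 values for 8 variables — and 8 appears only in c's list, so c = 8.
Among the 7 still-open variables, 3 fits only d (and all 7 values in {1, 2, 3, 4, 5, 6, 7} must be used), so d = 3.
The 6 still-open variables draw from only 6 values {1, 2, 4, 5, 6, 7}, so each is used; only e can be 4, hence e = 4.
The 5 still-open variables draw from only 5 values {1, 2, 5, 6, 7}, so each is used; only p can be 2, hence p = 2.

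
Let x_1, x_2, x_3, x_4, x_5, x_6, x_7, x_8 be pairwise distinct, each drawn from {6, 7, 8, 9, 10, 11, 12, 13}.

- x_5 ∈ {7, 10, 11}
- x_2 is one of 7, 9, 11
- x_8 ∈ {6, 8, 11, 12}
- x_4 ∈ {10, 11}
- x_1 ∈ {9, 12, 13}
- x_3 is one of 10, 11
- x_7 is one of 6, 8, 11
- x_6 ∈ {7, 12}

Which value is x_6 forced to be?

The 8 variables together cover exactly {6, 7, 8, 9, 10, 11, 12, 13} — 8 values for 8 variables — and 13 appears only in x_1's list, so x_1 = 13.
The 7 still-open variables draw from only 7 values {6, 7, 8, 9, 10, 11, 12}, so each is used; only x_2 can be 9, hence x_2 = 9.
x_3 and x_4 between them cover only {10, 11} — a naked pair. Remove those values from x_5, x_7, x_8.
x_5 must be 7 (only option left). So x_6 can't be 7.
So x_6 = 12.

12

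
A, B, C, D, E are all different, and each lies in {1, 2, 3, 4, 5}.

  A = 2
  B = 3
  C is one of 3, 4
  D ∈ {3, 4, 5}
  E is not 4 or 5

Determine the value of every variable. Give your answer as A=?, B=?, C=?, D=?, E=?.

A's domain is down to {2}, so A = 2. Strike 2 from E.
B has just one choice, so B = 3. So C, D, E can't be 3.
C has just one choice, so C = 4. Strike 4 from D.
D must be 5 (only option left).
E must be 1 (only option left).

A=2, B=3, C=4, D=5, E=1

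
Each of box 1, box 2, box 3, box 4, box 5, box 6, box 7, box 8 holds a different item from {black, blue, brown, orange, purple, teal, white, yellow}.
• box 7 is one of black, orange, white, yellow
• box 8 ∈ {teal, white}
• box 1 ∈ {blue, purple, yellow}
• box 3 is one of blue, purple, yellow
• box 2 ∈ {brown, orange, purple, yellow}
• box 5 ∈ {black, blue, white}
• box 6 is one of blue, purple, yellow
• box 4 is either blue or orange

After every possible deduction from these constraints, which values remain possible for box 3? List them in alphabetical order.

Among the 8 variables, brown fits only box 2 (and all 8 values in {black, blue, brown, orange, purple, teal, white, yellow} must be used), so box 2 = brown.
The 7 still-open variables together cover exactly {black, blue, orange, purple, teal, white, yellow} — 7 values for 7 variables — and teal appears only in box 8's list, so box 8 = teal.
The 3 variables box 1, box 3, box 6 are confined to {blue, purple, yellow}, which locks those values in; drop them from box 4, box 5, box 7.
That leaves box 4 = orange. Strike orange from box 7.
No further eliminations apply; box 3 can still be any of blue, purple, yellow.

blue, purple, yellow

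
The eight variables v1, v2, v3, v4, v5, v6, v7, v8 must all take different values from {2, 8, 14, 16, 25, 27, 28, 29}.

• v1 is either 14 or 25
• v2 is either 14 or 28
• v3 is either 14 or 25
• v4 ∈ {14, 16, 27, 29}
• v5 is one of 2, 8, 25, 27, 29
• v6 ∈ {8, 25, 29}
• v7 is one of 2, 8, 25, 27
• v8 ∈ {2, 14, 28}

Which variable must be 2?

v8

The 8 variables together cover exactly {2, 8, 14, 16, 25, 27, 28, 29} — 8 values for 8 variables — and 16 appears only in v4's list, so v4 = 16.
v1 and v3 share exactly the 2 values {14, 25}; by pigeonhole those values go to them, so strike 14, 25 from v2, v5, v6, v7, v8.
v2 has just one choice, so v2 = 28. Remove 28 from v8.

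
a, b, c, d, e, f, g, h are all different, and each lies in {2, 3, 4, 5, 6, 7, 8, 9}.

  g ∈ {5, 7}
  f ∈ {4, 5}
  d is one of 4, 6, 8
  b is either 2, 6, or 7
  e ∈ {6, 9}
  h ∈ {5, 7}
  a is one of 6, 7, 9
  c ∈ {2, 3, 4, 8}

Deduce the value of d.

The 8 variables draw from only 8 values {2, 3, 4, 5, 6, 7, 8, 9}, so each is used; only c can be 3, hence c = 3.
The 7 still-open variables together cover exactly {2, 4, 5, 6, 7, 8, 9} — 7 values for 7 variables — and 2 appears only in b's list, so b = 2.
Among the 6 still-open variables, 8 fits only d (and all 6 values in {4, 5, 6, 7, 8, 9} must be used), so d = 8.

8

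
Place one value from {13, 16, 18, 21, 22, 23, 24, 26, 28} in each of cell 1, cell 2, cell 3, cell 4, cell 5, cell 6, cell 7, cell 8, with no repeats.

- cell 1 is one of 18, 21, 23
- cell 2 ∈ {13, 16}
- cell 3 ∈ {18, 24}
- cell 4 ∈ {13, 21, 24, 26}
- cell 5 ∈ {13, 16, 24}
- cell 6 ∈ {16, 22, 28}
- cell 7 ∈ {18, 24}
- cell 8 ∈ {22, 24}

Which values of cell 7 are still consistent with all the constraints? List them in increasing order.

The 2 variables cell 3 and cell 7 are confined to {18, 24}, which locks those values in; drop them from cell 1, cell 4, cell 5, cell 8.
cell 8's domain is down to {22}, so cell 8 = 22. Strike 22 from cell 6.
The 2 variables cell 2 and cell 5 are confined to {13, 16}, which locks those values in; drop them from cell 4, cell 6.
That leaves cell 6 = 28.
No further eliminations apply; cell 7 can still be any of 18, 24.

18, 24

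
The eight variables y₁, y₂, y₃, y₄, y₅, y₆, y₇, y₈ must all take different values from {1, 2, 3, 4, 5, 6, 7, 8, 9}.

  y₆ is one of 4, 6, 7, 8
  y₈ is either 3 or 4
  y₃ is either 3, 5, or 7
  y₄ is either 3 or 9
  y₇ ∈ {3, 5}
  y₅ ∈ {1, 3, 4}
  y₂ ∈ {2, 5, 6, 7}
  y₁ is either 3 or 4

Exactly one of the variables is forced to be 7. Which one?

y₃

y₁ and y₈ share exactly the 2 values {3, 4}; by pigeonhole those values go to them, so strike 3, 4 from y₃, y₄, y₅, y₆, y₇.
y₄ has just one choice, so y₄ = 9.
y₅ must be 1 (only option left).
y₇ must be 5 (only option left). So y₂, y₃ can't be 5.
So 7 goes to y₃.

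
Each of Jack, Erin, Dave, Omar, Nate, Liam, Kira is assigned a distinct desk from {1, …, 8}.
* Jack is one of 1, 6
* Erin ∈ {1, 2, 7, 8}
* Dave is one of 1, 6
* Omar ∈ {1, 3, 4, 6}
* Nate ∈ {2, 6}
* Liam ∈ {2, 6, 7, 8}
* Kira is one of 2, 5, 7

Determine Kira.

5

Jack and Dave between them cover only {1, 6} — a naked pair. Remove those values from Erin, Omar, Nate, Liam.
Nate must be 2 (only option left). Eliminate 2 elsewhere: Erin, Liam, Kira.
The 2 variables Erin and Liam are confined to {7, 8}, which locks those values in; drop them from Kira.
So Kira = 5.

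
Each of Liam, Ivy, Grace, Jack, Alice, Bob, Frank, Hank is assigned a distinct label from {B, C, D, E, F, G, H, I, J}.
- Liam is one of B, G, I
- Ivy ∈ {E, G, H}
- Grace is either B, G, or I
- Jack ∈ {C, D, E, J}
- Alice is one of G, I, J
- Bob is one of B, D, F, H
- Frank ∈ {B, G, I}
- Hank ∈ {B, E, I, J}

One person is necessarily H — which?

Ivy

Liam, Grace, Frank between them cover only {B, G, I} — a naked triple. Remove those values from Ivy, Alice, Bob, Hank.
Alice's domain is down to {J}, so Alice = J. Strike J from Jack, Hank.
That leaves Hank = E. So Ivy, Jack can't be E.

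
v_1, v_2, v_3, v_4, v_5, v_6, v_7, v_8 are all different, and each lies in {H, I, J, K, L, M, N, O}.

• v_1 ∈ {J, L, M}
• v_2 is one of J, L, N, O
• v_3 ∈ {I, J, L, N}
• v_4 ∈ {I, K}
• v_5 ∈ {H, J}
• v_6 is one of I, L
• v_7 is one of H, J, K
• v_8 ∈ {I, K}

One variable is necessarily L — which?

v_6

The 8 variables draw from only 8 values {H, I, J, K, L, M, N, O}, so each is used; only v_1 can be M, hence v_1 = M.
Among the 7 still-open variables, O fits only v_2 (and all 7 values in {H, I, J, K, L, N, O} must be used), so v_2 = O.
The 6 still-open variables draw from only 6 values {H, I, J, K, L, N}, so each is used; only v_3 can be N, hence v_3 = N.
Among the 5 still-open variables, L fits only v_6 (and all 5 values in {H, I, J, K, L} must be used), so v_6 = L.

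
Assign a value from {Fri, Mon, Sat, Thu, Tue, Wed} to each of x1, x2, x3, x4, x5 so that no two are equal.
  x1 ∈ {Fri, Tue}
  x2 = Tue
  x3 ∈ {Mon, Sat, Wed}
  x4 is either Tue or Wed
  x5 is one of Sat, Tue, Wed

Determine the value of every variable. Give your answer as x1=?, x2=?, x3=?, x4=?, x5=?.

x1=Fri, x2=Tue, x3=Mon, x4=Wed, x5=Sat

x2 must be Tue (only option left). Eliminate Tue elsewhere: x1, x4, x5.
x4 has just one choice, so x4 = Wed. Remove Wed from x3, x5.
That leaves x5 = Sat. So x3 can't be Sat.
x1's domain is down to {Fri}, so x1 = Fri.
x3 must be Mon (only option left).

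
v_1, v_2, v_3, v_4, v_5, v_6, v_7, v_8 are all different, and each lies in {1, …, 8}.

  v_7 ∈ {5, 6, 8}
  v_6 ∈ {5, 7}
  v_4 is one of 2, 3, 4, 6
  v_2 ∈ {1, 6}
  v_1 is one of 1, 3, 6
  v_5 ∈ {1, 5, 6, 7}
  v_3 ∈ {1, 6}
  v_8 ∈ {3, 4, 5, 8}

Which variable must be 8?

Among the 8 variables, 2 fits only v_4 (and all 8 values in {1, 2, 3, 4, 5, 6, 7, 8} must be used), so v_4 = 2.
Among the 7 still-open variables, 4 fits only v_8 (and all 7 values in {1, 3, 4, 5, 6, 7, 8} must be used), so v_8 = 4.
The 6 still-open variables together cover exactly {1, 3, 5, 6, 7, 8} — 6 values for 6 variables — and 3 appears only in v_1's list, so v_1 = 3.
Among the 5 still-open variables, 8 fits only v_7 (and all 5 values in {1, 5, 6, 7, 8} must be used), so v_7 = 8.

v_7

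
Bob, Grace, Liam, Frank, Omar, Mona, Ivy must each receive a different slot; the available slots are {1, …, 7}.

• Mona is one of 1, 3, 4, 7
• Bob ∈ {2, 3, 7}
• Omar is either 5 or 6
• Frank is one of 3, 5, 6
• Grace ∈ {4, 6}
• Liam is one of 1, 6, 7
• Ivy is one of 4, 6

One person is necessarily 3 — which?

Frank

Among the 7 variables, 2 fits only Bob (and all 7 values in {1, 2, 3, 4, 5, 6, 7} must be used), so Bob = 2.
Grace and Ivy between them cover only {4, 6} — a naked pair. Remove those values from Liam, Frank, Omar, Mona.
Omar's domain is down to {5}, so Omar = 5. Eliminate 5 elsewhere: Frank.
So 3 goes to Frank.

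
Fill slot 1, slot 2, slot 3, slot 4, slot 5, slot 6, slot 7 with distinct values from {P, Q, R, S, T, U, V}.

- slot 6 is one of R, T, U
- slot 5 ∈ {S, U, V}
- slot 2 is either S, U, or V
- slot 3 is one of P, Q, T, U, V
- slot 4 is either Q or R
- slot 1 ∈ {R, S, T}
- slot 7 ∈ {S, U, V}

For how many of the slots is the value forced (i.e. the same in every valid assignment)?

2

The 7 variables draw from only 7 values {P, Q, R, S, T, U, V}, so each is used; only slot 3 can be P, hence slot 3 = P.
Among the 6 still-open variables, Q fits only slot 4 (and all 6 values in {Q, R, S, T, U, V} must be used), so slot 4 = Q.
slot 2, slot 5, slot 7 between them cover only {S, U, V} — a naked triple. Remove those values from slot 1, slot 6.
Determined: slot 3=P, slot 4=Q. The other slots each still have more than one consistent value. That makes 2.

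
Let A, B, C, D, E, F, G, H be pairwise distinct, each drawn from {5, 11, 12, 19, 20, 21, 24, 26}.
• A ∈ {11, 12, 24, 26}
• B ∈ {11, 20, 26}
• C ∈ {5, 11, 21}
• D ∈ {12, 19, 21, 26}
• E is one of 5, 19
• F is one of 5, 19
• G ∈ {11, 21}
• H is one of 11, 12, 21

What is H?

Among the 8 variables, 20 fits only B (and all 8 values in {5, 11, 12, 19, 20, 21, 24, 26} must be used), so B = 20.
The 7 still-open variables together cover exactly {5, 11, 12, 19, 21, 24, 26} — 7 values for 7 variables — and 24 appears only in A's list, so A = 24.
The 6 still-open variables draw from only 6 values {5, 11, 12, 19, 21, 26}, so each is used; only D can be 26, hence D = 26.
Among the 5 still-open variables, 12 fits only H (and all 5 values in {5, 11, 12, 19, 21} must be used), so H = 12.

12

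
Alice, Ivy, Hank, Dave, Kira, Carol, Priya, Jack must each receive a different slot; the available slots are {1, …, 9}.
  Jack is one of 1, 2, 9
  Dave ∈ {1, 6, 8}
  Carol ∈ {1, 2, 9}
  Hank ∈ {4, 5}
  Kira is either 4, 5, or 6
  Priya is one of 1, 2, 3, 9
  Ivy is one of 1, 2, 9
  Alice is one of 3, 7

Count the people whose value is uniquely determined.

2

The 3 variables Ivy, Carol, Jack are confined to {1, 2, 9}, which locks those values in; drop them from Dave, Priya.
Priya's domain is down to {3}, so Priya = 3. Eliminate 3 elsewhere: Alice.
Alice must be 7 (only option left).
Determined: Alice=7, Priya=3. The other people each still have more than one consistent value. That makes 2.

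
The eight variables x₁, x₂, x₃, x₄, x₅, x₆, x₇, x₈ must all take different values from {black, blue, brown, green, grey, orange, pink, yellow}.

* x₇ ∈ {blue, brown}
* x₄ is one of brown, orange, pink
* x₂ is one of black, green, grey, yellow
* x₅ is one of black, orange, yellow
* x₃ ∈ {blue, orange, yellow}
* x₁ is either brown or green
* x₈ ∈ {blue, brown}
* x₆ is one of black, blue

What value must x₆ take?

black

The 8 variables together cover exactly {black, blue, brown, green, grey, orange, pink, yellow} — 8 values for 8 variables — and grey appears only in x₂'s list, so x₂ = grey.
The 7 still-open variables together cover exactly {black, blue, brown, green, orange, pink, yellow} — 7 values for 7 variables — and green appears only in x₁'s list, so x₁ = green.
Among the 6 still-open variables, pink fits only x₄ (and all 6 values in {black, blue, brown, orange, pink, yellow} must be used), so x₄ = pink.
x₇ and x₈ between them cover only {blue, brown} — a naked pair. Remove those values from x₃, x₆.
So x₆ = black.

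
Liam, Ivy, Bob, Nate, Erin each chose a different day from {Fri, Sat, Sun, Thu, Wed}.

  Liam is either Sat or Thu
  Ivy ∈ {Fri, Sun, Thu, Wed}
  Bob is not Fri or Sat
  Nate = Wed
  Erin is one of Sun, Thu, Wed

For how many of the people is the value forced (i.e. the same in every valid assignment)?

Nate's domain is down to {Wed}, so Nate = Wed. So Ivy, Bob, Erin can't be Wed.
The 4 still-open variables draw from only 4 values {Fri, Sat, Sun, Thu}, so each is used; only Ivy can be Fri, hence Ivy = Fri.
The 3 still-open variables together cover exactly {Sat, Sun, Thu} — 3 values for 3 variables — and Sat appears only in Liam's list, so Liam = Sat.
Determined: Liam=Sat, Ivy=Fri, Nate=Wed. The other people each still have more than one consistent value. That makes 3.

3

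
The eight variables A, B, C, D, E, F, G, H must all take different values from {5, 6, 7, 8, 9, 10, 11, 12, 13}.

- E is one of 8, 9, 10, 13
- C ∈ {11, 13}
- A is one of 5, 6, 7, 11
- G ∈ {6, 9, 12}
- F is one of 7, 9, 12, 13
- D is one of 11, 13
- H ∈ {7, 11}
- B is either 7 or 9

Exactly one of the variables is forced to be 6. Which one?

C and D between them cover only {11, 13} — a naked pair. Remove those values from A, E, F, H.
H has just one choice, so H = 7. Remove 7 from A, B, F.
That leaves B = 9. Remove 9 from E, F, G.
F must be 12 (only option left). So G can't be 12.
So 6 goes to G.

G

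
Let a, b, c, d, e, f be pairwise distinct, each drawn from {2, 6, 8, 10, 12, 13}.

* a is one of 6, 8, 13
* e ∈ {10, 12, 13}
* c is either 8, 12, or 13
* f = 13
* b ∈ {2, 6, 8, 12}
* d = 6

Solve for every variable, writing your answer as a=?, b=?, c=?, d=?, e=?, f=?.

d must be 6 (only option left). So a, b can't be 6.
f's domain is down to {13}, so f = 13. So a, c, e can't be 13.
a's domain is down to {8}, so a = 8. So b, c can't be 8.
c has just one choice, so c = 12. Remove 12 from b, e.
e has just one choice, so e = 10.
b must be 2 (only option left).

a=8, b=2, c=12, d=6, e=10, f=13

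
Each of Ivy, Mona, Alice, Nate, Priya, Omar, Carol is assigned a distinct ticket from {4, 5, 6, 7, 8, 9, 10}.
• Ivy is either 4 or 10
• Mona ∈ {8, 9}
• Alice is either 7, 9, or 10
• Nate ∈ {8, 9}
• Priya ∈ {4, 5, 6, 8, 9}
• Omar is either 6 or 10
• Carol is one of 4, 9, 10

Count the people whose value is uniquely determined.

The 7 variables together cover exactly {4, 5, 6, 7, 8, 9, 10} — 7 values for 7 variables — and 5 appears only in Priya's list, so Priya = 5.
Among the 6 still-open variables, 6 fits only Omar (and all 6 values in {4, 6, 7, 8, 9, 10} must be used), so Omar = 6.
The 5 still-open variables together cover exactly {4, 7, 8, 9, 10} — 5 values for 5 variables — and 7 appears only in Alice's list, so Alice = 7.
The 2 variables Mona and Nate are confined to {8, 9}, which locks those values in; drop them from Carol.
Determined: Alice=7, Priya=5, Omar=6. The other people each still have more than one consistent value. That makes 3.

3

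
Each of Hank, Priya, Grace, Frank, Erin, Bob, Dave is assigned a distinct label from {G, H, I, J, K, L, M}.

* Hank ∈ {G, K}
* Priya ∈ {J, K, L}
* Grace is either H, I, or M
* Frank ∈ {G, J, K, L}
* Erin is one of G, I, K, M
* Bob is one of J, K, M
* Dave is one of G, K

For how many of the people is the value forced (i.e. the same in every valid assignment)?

3

The 7 variables draw from only 7 values {G, H, I, J, K, L, M}, so each is used; only Grace can be H, hence Grace = H.
Among the 6 still-open variables, I fits only Erin (and all 6 values in {G, I, J, K, L, M} must be used), so Erin = I.
The 5 still-open variables draw from only 5 values {G, J, K, L, M}, so each is used; only Bob can be M, hence Bob = M.
The 2 variables Hank and Dave are confined to {G, K}, which locks those values in; drop them from Priya, Frank.
Determined: Grace=H, Erin=I, Bob=M. The other people each still have more than one consistent value. That makes 3.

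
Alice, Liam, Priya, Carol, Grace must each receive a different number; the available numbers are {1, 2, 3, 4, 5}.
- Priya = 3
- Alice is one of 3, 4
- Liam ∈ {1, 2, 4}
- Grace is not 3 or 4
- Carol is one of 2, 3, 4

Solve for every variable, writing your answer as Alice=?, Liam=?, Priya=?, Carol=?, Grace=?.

Alice=4, Liam=1, Priya=3, Carol=2, Grace=5

Priya has just one choice, so Priya = 3. Remove 3 from Alice, Carol.
Alice has just one choice, so Alice = 4. Eliminate 4 elsewhere: Liam, Carol.
Carol's domain is down to {2}, so Carol = 2. Remove 2 from Liam, Grace.
Liam has just one choice, so Liam = 1. Remove 1 from Grace.
Grace must be 5 (only option left).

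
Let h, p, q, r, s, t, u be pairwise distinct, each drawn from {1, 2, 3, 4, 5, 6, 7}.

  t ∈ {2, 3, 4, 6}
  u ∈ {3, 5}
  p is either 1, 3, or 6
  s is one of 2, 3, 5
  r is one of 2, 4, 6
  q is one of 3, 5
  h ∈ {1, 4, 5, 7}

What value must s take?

2

The 7 variables draw from only 7 values {1, 2, 3, 4, 5, 6, 7}, so each is used; only h can be 7, hence h = 7.
The 6 still-open variables draw from only 6 values {1, 2, 3, 4, 5, 6}, so each is used; only p can be 1, hence p = 1.
The 2 variables q and u are confined to {3, 5}, which locks those values in; drop them from s, t.
So s = 2.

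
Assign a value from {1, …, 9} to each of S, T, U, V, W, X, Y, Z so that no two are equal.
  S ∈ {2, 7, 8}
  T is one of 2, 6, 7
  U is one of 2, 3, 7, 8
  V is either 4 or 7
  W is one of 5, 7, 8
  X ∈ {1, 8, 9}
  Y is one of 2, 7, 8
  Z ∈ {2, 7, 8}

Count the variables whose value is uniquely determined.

S, Y, Z between them cover only {2, 7, 8} — a naked triple. Remove those values from T, U, V, W, X.
T must be 6 (only option left).
U must be 3 (only option left).
V's domain is down to {4}, so V = 4.
W must be 5 (only option left).
Determined: T=6, U=3, V=4, W=5. The other variables each still have more than one consistent value. That makes 4.

4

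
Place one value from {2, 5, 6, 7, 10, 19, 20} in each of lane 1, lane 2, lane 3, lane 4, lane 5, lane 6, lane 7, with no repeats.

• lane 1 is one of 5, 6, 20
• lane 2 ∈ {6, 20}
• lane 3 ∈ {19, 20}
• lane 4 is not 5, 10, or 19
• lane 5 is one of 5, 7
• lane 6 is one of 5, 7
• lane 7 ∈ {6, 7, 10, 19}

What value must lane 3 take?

The 7 variables draw from only 7 values {2, 5, 6, 7, 10, 19, 20}, so each is used; only lane 4 can be 2, hence lane 4 = 2.
The 6 still-open variables draw from only 6 values {5, 6, 7, 10, 19, 20}, so each is used; only lane 7 can be 10, hence lane 7 = 10.
The 5 still-open variables draw from only 5 values {5, 6, 7, 19, 20}, so each is used; only lane 3 can be 19, hence lane 3 = 19.

19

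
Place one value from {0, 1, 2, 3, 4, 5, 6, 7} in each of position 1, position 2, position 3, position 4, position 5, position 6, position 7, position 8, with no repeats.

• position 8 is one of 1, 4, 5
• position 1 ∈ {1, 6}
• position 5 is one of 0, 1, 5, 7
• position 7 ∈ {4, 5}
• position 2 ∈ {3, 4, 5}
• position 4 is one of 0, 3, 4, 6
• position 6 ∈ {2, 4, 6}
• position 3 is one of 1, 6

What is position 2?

3

The 8 variables draw from only 8 values {0, 1, 2, 3, 4, 5, 6, 7}, so each is used; only position 6 can be 2, hence position 6 = 2.
The 7 still-open variables draw from only 7 values {0, 1, 3, 4, 5, 6, 7}, so each is used; only position 5 can be 7, hence position 5 = 7.
The 6 still-open variables together cover exactly {0, 1, 3, 4, 5, 6} — 6 values for 6 variables — and 0 appears only in position 4's list, so position 4 = 0.
Among the 5 still-open variables, 3 fits only position 2 (and all 5 values in {1, 3, 4, 5, 6} must be used), so position 2 = 3.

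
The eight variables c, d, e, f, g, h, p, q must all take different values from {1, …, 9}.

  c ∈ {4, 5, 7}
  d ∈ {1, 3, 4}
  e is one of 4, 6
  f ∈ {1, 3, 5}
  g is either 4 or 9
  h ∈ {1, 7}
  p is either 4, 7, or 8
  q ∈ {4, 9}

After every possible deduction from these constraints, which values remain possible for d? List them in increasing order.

Among the 8 variables, 6 fits only e (and all 8 values in {1, 3, 4, 5, 6, 7, 8, 9} must be used), so e = 6.
The 7 still-open variables draw from only 7 values {1, 3, 4, 5, 7, 8, 9}, so each is used; only p can be 8, hence p = 8.
g and q share exactly the 2 values {4, 9}; by pigeonhole those values go to them, so strike 4, 9 from c, d.
No further eliminations apply; d can still be any of 1, 3.

1, 3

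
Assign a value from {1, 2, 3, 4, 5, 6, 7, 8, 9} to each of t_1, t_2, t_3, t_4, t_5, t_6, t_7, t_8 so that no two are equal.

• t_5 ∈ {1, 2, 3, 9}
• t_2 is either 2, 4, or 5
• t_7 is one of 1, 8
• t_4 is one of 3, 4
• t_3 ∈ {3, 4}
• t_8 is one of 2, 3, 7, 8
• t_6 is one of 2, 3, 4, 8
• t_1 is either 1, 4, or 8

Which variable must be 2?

The 8 variables draw from only 8 values {1, 2, 3, 4, 5, 7, 8, 9}, so each is used; only t_2 can be 5, hence t_2 = 5.
The 7 still-open variables together cover exactly {1, 2, 3, 4, 7, 8, 9} — 7 values for 7 variables — and 7 appears only in t_8's list, so t_8 = 7.
Among the 6 still-open variables, 9 fits only t_5 (and all 6 values in {1, 2, 3, 4, 8, 9} must be used), so t_5 = 9.
The 5 still-open variables draw from only 5 values {1, 2, 3, 4, 8}, so each is used; only t_6 can be 2, hence t_6 = 2.

t_6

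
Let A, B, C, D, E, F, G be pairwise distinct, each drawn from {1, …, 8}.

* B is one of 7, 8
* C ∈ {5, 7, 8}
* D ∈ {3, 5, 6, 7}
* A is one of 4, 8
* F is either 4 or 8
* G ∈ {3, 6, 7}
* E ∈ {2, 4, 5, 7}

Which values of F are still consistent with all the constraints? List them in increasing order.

The 7 variables draw from only 7 values {2, 3, 4, 5, 6, 7, 8}, so each is used; only E can be 2, hence E = 2.
A and F share exactly the 2 values {4, 8}; by pigeonhole those values go to them, so strike 4, 8 from B, C.
That leaves B = 7. Remove 7 from C, D, G.
That leaves C = 5. So D can't be 5.
No further eliminations apply; F can still be any of 4, 8.

4, 8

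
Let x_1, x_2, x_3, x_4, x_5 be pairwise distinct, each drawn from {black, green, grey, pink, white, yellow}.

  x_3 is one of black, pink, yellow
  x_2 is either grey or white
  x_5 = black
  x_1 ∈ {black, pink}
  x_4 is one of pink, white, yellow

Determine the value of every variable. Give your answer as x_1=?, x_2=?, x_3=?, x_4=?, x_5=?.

x_5 has just one choice, so x_5 = black. Strike black from x_1, x_3.
That leaves x_1 = pink. Strike pink from x_3, x_4.
That leaves x_3 = yellow. So x_4 can't be yellow.
x_4 has just one choice, so x_4 = white. So x_2 can't be white.
x_2's domain is down to {grey}, so x_2 = grey.

x_1=pink, x_2=grey, x_3=yellow, x_4=white, x_5=black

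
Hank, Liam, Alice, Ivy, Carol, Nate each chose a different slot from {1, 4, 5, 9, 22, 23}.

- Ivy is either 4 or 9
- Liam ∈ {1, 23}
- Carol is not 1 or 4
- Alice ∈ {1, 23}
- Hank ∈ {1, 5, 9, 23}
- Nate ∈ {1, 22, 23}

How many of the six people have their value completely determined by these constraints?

2

Among the 6 variables, 4 fits only Ivy (and all 6 values in {1, 4, 5, 9, 22, 23} must be used), so Ivy = 4.
Liam and Alice share exactly the 2 values {1, 23}; by pigeonhole those values go to them, so strike 1, 23 from Hank, Carol, Nate.
That leaves Nate = 22. So Carol can't be 22.
Determined: Ivy=4, Nate=22. The other people each still have more than one consistent value. That makes 2.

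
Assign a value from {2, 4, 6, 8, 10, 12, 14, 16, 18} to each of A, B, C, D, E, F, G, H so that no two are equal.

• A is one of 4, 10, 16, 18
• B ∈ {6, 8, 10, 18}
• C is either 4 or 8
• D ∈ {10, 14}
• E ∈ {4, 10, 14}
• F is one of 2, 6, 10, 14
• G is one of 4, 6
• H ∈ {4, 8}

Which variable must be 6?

G

The 8 variables draw from only 8 values {2, 4, 6, 8, 10, 14, 16, 18}, so each is used; only F can be 2, hence F = 2.
Among the 7 still-open variables, 16 fits only A (and all 7 values in {4, 6, 8, 10, 14, 16, 18} must be used), so A = 16.
The 6 still-open variables together cover exactly {4, 6, 8, 10, 14, 18} — 6 values for 6 variables — and 18 appears only in B's list, so B = 18.
The 5 still-open variables together cover exactly {4, 6, 8, 10, 14} — 5 values for 5 variables — and 6 appears only in G's list, so G = 6.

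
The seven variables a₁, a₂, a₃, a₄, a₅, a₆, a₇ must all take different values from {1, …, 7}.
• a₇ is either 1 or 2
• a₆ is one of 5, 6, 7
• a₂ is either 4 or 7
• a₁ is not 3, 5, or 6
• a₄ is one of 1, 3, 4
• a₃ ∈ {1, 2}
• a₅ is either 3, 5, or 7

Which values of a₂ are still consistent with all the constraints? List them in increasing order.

The 7 variables together cover exactly {1, 2, 3, 4, 5, 6, 7} — 7 values for 7 variables — and 6 appears only in a₆'s list, so a₆ = 6.
The 6 still-open variables together cover exactly {1, 2, 3, 4, 5, 7} — 6 values for 6 variables — and 5 appears only in a₅'s list, so a₅ = 5.
The 5 still-open variables together cover exactly {1, 2, 3, 4, 7} — 5 values for 5 variables — and 3 appears only in a₄'s list, so a₄ = 3.
The 2 variables a₃ and a₇ are confined to {1, 2}, which locks those values in; drop them from a₁.
No further eliminations apply; a₂ can still be any of 4, 7.

4, 7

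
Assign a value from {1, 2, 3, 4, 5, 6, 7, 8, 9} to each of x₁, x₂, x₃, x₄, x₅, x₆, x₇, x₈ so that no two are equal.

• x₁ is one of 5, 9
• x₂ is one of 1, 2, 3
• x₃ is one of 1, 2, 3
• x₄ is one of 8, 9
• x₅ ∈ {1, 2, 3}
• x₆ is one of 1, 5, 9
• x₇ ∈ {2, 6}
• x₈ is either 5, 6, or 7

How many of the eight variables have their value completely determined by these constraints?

3

Among the 8 variables, 7 fits only x₈ (and all 8 values in {1, 2, 3, 5, 6, 7, 8, 9} must be used), so x₈ = 7.
The 7 still-open variables together cover exactly {1, 2, 3, 5, 6, 8, 9} — 7 values for 7 variables — and 6 appears only in x₇'s list, so x₇ = 6.
The 6 still-open variables together cover exactly {1, 2, 3, 5, 8, 9} — 6 values for 6 variables — and 8 appears only in x₄'s list, so x₄ = 8.
x₂, x₃, x₅ between them cover only {1, 2, 3} — a naked triple. Remove those values from x₆.
Determined: x₄=8, x₇=6, x₈=7. The other variables each still have more than one consistent value. That makes 3.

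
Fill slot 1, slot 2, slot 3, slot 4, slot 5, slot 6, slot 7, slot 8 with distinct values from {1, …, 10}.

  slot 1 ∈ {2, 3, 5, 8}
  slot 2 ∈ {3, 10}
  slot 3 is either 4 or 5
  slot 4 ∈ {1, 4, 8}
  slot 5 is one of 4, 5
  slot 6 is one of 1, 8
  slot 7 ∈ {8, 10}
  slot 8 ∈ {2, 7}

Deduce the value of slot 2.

The 8 variables draw from only 8 values {1, 2, 3, 4, 5, 7, 8, 10}, so each is used; only slot 8 can be 7, hence slot 8 = 7.
Among the 7 still-open variables, 2 fits only slot 1 (and all 7 values in {1, 2, 3, 4, 5, 8, 10} must be used), so slot 1 = 2.
The 6 still-open variables together cover exactly {1, 3, 4, 5, 8, 10} — 6 values for 6 variables — and 3 appears only in slot 2's list, so slot 2 = 3.

3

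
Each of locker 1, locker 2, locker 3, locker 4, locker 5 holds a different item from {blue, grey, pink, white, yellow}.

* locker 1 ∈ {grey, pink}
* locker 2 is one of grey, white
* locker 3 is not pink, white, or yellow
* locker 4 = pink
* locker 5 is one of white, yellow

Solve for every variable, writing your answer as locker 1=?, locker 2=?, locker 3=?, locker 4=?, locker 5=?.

locker 4 must be pink (only option left). So locker 1 can't be pink.
locker 1's domain is down to {grey}, so locker 1 = grey. Eliminate grey elsewhere: locker 2, locker 3.
That leaves locker 2 = white. Remove white from locker 5.
locker 3 must be blue (only option left).
locker 5 has just one choice, so locker 5 = yellow.

locker 1=grey, locker 2=white, locker 3=blue, locker 4=pink, locker 5=yellow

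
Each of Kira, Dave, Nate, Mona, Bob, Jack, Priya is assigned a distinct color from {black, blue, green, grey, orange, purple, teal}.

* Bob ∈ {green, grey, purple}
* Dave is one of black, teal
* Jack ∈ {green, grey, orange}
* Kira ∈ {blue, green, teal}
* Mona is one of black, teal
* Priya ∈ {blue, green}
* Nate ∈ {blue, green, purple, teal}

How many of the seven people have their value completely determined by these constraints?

The 7 variables together cover exactly {black, blue, green, grey, orange, purple, teal} — 7 values for 7 variables — and orange appears only in Jack's list, so Jack = orange.
Among the 6 still-open variables, grey fits only Bob (and all 6 values in {black, blue, green, grey, purple, teal} must be used), so Bob = grey.
The 5 still-open variables draw from only 5 values {black, blue, green, purple, teal}, so each is used; only Nate can be purple, hence Nate = purple.
Dave and Mona share exactly the 2 values {black, teal}; by pigeonhole those values go to them, so strike black, teal from Kira.
Determined: Nate=purple, Bob=grey, Jack=orange. The other people each still have more than one consistent value. That makes 3.

3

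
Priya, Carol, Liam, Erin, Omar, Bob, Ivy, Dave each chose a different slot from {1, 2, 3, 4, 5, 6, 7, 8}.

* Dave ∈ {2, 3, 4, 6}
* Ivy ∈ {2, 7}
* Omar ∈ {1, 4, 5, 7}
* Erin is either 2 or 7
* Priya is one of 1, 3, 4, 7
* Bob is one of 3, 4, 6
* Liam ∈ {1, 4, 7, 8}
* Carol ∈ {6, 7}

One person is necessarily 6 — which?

Carol

Among the 8 variables, 5 fits only Omar (and all 8 values in {1, 2, 3, 4, 5, 6, 7, 8} must be used), so Omar = 5.
The 7 still-open variables draw from only 7 values {1, 2, 3, 4, 6, 7, 8}, so each is used; only Liam can be 8, hence Liam = 8.
The 6 still-open variables together cover exactly {1, 2, 3, 4, 6, 7} — 6 values for 6 variables — and 1 appears only in Priya's list, so Priya = 1.
Erin and Ivy share exactly the 2 values {2, 7}; by pigeonhole those values go to them, so strike 2, 7 from Carol, Dave.
So 6 goes to Carol.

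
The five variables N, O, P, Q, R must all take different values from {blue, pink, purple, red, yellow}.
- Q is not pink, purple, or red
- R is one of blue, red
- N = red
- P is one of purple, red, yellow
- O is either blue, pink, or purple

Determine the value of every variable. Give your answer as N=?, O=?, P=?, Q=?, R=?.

N=red, O=pink, P=purple, Q=yellow, R=blue

N's domain is down to {red}, so N = red. So P, R can't be red.
R has just one choice, so R = blue. Strike blue from O, Q.
Q must be yellow (only option left). Remove yellow from P.
P's domain is down to {purple}, so P = purple. Eliminate purple elsewhere: O.
O has just one choice, so O = pink.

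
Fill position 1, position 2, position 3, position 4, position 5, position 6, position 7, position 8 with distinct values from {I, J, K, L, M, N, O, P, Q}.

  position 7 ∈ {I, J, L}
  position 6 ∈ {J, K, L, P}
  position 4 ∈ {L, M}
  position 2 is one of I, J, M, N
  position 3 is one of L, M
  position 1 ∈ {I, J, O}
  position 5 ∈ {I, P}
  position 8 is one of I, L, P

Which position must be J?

The 8 variables draw from only 8 values {I, J, K, L, M, N, O, P}, so each is used; only position 6 can be K, hence position 6 = K.
The 7 still-open variables together cover exactly {I, J, L, M, N, O, P} — 7 values for 7 variables — and N appears only in position 2's list, so position 2 = N.
Among the 6 still-open variables, O fits only position 1 (and all 6 values in {I, J, L, M, O, P} must be used), so position 1 = O.
The 5 still-open variables draw from only 5 values {I, J, L, M, P}, so each is used; only position 7 can be J, hence position 7 = J.

position 7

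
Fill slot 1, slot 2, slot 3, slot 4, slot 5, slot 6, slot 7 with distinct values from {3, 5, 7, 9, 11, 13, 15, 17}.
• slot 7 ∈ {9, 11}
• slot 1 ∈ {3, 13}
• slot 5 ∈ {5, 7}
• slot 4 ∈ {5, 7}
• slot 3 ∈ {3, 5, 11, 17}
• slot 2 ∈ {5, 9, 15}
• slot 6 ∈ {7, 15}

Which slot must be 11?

slot 7

The 2 variables slot 4 and slot 5 are confined to {5, 7}, which locks those values in; drop them from slot 2, slot 3, slot 6.
slot 6's domain is down to {15}, so slot 6 = 15. So slot 2 can't be 15.
slot 2 must be 9 (only option left). Remove 9 from slot 7.
So 11 goes to slot 7.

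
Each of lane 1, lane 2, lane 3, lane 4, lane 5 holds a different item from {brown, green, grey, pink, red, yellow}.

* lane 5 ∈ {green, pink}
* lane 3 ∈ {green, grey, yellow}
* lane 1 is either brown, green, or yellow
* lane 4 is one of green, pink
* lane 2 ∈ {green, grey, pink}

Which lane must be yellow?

The 5 variables together cover exactly {brown, green, grey, pink, yellow} — 5 values for 5 variables — and brown appears only in lane 1's list, so lane 1 = brown.
The 4 still-open variables draw from only 4 values {green, grey, pink, yellow}, so each is used; only lane 3 can be yellow, hence lane 3 = yellow.

lane 3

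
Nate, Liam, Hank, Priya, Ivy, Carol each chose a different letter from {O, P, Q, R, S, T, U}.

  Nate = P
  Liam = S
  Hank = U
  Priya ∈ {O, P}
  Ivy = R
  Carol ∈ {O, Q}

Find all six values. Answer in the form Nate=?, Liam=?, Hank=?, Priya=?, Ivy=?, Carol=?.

Nate must be P (only option left). Strike P from Priya.
Liam must be S (only option left).
Hank must be U (only option left).
Priya has just one choice, so Priya = O. Strike O from Carol.
That leaves Ivy = R.
Carol has just one choice, so Carol = Q.

Nate=P, Liam=S, Hank=U, Priya=O, Ivy=R, Carol=Q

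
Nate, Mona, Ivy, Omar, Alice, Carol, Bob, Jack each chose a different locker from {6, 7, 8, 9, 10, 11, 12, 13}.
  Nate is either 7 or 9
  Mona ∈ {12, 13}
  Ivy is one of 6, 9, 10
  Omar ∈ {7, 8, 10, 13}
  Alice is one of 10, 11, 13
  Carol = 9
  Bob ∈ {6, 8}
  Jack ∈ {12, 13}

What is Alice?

Carol must be 9 (only option left). Eliminate 9 elsewhere: Nate, Ivy.
That leaves Nate = 7. So Omar can't be 7.
The 6 still-open variables together cover exactly {6, 8, 10, 11, 12, 13} — 6 values for 6 variables — and 11 appears only in Alice's list, so Alice = 11.

11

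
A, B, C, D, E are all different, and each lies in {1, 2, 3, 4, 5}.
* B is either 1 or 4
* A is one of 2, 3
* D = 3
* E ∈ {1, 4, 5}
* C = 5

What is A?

C must be 5 (only option left). Strike 5 from E.
D has just one choice, so D = 3. Remove 3 from A.
So A = 2.

2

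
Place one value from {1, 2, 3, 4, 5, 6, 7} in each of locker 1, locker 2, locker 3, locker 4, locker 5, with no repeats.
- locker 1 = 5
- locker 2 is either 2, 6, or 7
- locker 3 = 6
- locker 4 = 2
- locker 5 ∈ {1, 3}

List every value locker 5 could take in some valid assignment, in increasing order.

1, 3

locker 1 must be 5 (only option left).
That leaves locker 3 = 6. Strike 6 from locker 2.
locker 4's domain is down to {2}, so locker 4 = 2. So locker 2 can't be 2.
locker 2's domain is down to {7}, so locker 2 = 7.
No further eliminations apply; locker 5 can still be any of 1, 3.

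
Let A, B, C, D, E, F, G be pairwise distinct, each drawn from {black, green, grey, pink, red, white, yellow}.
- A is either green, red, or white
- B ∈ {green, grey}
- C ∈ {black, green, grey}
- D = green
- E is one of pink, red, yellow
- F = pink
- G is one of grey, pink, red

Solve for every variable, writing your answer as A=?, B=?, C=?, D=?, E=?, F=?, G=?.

A=white, B=grey, C=black, D=green, E=yellow, F=pink, G=red

D must be green (only option left). Eliminate green elsewhere: A, B, C.
That leaves F = pink. Eliminate pink elsewhere: E, G.
B's domain is down to {grey}, so B = grey. So C, G can't be grey.
That leaves C = black.
That leaves G = red. Remove red from A, E.
A has just one choice, so A = white.
That leaves E = yellow.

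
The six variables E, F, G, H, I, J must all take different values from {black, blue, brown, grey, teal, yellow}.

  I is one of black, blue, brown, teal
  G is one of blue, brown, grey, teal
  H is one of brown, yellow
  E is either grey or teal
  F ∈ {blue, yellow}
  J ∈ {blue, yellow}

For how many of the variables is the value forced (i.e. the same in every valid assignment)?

The 6 variables draw from only 6 values {black, blue, brown, grey, teal, yellow}, so each is used; only I can be black, hence I = black.
F and J share exactly the 2 values {blue, yellow}; by pigeonhole those values go to them, so strike blue, yellow from G, H.
H's domain is down to {brown}, so H = brown. Strike brown from G.
Determined: H=brown, I=black. The other variables each still have more than one consistent value. That makes 2.

2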